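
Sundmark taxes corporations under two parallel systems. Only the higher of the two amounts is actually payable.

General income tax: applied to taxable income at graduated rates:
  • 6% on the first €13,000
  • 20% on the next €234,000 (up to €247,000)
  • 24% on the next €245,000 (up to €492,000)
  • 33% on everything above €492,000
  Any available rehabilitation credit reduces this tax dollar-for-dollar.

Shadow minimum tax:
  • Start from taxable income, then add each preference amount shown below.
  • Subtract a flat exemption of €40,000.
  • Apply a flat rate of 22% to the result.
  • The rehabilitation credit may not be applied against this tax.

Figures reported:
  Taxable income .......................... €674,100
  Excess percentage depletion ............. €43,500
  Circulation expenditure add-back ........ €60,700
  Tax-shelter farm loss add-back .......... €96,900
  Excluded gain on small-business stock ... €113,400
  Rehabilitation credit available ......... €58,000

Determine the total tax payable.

General income tax:
  €13,000 × 6% = €780
  €234,000 × 20% = €46,800
  €245,000 × 24% = €58,800
  €182,100 × 33% = €60,093
  → €166,473
  Less rehabilitation credit €58,000 → €108,473

Shadow minimum tax:
  Adjusted income: €674,100 + €43,500 + €60,700 + €96,900 + €113,400 = €988,600
  Less exemption €40,000 → base €948,600
  €948,600 × 22% = €208,692

€208,692 > €108,473, so the shadow minimum tax is the binding amount.

€208,692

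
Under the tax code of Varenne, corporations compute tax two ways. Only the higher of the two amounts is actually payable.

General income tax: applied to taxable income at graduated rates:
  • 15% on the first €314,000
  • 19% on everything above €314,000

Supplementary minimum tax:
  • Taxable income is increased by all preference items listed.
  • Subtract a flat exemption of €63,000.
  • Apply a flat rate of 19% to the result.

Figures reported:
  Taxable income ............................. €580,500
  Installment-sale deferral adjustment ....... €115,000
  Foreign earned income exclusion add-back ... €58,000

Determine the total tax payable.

General income tax:
  €314,000 × 15% = €47,100
  €266,500 × 19% = €50,635
  → €97,735

Supplementary minimum tax:
  Adjusted income: €580,500 + €115,000 + €58,000 = €753,500
  Less exemption €63,000 → base €690,500
  €690,500 × 19% = €131,195

€131,195 > €97,735, so the supplementary minimum tax is the binding amount.

€131,195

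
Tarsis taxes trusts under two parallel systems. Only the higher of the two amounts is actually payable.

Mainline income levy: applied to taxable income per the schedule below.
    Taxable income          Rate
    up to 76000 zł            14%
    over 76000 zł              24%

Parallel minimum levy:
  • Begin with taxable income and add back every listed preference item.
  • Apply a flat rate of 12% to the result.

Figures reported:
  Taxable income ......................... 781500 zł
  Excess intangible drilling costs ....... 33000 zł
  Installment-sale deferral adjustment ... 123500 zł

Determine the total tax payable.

Mainline income levy:
  76000 zł × 14% = 10640 zł
  705500 zł × 24% = 169320 zł
  → 179960 zł

Parallel minimum levy:
  Adjusted income: 781500 zł + 33000 zł + 123500 zł = 938000 zł
  938000 zł × 12% = 112560 zł

179960 zł > 112560 zł, so the mainline income levy governs.

179960 zł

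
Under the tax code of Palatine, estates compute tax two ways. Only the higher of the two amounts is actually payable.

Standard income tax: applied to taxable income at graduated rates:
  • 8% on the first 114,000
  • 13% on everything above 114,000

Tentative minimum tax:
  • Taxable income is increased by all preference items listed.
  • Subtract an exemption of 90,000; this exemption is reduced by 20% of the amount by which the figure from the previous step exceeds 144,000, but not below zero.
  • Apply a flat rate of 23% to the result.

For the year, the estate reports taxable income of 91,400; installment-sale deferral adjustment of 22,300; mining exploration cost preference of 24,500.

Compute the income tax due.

11,086

Tentative minimum tax:
  Adjusted income: 91,400 + 22,300 + 24,500 = 138,200
  Exemption: 138,200 ≤ 144,000, so full 90,000 applies
  Base: 138,200 − 90,000 = 48,200
  48,200 × 23% = 11,086

Standard income tax:
  91,400 × 8% = 7,312

11,086 > 7,312, so the tentative minimum tax is the binding amount.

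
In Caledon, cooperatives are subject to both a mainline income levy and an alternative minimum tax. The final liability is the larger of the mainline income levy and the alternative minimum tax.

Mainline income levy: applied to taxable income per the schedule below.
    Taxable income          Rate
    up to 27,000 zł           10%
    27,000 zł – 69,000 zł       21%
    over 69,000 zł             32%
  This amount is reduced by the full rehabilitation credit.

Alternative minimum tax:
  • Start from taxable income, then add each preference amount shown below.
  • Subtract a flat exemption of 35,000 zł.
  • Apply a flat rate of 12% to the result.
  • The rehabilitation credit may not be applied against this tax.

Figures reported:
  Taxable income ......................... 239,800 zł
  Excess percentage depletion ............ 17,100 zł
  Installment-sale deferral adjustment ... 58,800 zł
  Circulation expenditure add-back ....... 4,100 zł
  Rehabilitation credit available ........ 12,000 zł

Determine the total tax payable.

Alternative minimum tax:
  Adjusted income: 239,800 zł + 17,100 zł + 58,800 zł + 4,100 zł = 319,800 zł
  Less exemption 35,000 zł → base 284,800 zł
  284,800 zł × 12% = 34,176 zł

Mainline income levy:
  27,000 zł × 10% = 2,700 zł
  42,000 zł × 21% = 8,820 zł
  170,800 zł × 32% = 54,656 zł
  → 66,176 zł
  Less rehabilitation credit 12,000 zł → 54,176 zł

54,176 zł > 34,176 zł, so the mainline income levy governs.

54,176 zł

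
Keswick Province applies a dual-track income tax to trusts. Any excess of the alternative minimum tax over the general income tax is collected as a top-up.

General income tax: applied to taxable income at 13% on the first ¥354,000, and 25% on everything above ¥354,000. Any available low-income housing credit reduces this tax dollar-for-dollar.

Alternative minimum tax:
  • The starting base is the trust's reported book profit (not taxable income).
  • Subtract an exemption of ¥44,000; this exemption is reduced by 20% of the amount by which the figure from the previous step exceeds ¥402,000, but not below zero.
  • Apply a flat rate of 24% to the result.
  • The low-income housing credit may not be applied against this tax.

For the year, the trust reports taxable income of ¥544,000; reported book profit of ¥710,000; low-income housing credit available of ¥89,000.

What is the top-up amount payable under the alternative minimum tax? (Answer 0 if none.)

¥165,880

General income tax:
  ¥354,000 × 13% = ¥46,020
  ¥190,000 × 25% = ¥47,500
  → ¥93,520
  Less low-income housing credit ¥89,000 → ¥4,520

Alternative minimum tax:
  Base (reported book profit): ¥710,000
  Exemption: 20% × (¥710,000 − ¥402,000) = ¥61,600 ≥ ¥44,000, so the exemption is fully phased out
  Base: ¥710,000 − ¥0 = ¥710,000
  ¥710,000 × 24% = ¥170,400

Excess of alternative minimum tax over general income tax: ¥170,400 − ¥4,520 = ¥165,880.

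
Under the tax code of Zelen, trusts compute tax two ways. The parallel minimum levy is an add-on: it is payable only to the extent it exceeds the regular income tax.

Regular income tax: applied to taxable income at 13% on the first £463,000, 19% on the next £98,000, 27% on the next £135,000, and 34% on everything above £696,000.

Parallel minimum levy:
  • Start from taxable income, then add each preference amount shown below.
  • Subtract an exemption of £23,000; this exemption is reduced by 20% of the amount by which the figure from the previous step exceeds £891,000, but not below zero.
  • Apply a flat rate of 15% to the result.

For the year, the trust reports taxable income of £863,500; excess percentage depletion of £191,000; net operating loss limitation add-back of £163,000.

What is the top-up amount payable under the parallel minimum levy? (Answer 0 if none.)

Regular income tax:
  £463,000 × 13% = £60,190
  £98,000 × 19% = £18,620
  £135,000 × 27% = £36,450
  £167,500 × 34% = £56,950
  → £172,210

Parallel minimum levy:
  Adjusted income: £863,500 + £191,000 + £163,000 = £1,217,500
  Exemption: 20% × (£1,217,500 − £891,000) = £65,300 ≥ £23,000, so the exemption is fully phased out
  Base: £1,217,500 − £0 = £1,217,500
  £1,217,500 × 15% = £182,625

Excess of parallel minimum levy over regular income tax: £182,625 − £172,210 = £10,415.

£10,415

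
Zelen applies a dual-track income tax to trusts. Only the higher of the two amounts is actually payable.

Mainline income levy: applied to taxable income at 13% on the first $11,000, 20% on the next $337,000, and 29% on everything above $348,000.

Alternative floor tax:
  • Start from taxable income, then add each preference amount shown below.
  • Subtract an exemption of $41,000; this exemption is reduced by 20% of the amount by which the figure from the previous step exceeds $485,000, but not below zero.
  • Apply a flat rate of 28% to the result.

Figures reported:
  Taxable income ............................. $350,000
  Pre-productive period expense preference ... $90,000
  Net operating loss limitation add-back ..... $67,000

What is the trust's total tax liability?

$131,712

Alternative floor tax:
  Adjusted income: $350,000 + $90,000 + $67,000 = $507,000
  Exemption: $41,000 − 20% × ($507,000 − $485,000) = $41,000 − $4,400 = $36,600
  Base: $507,000 − $36,600 = $470,400
  $470,400 × 28% = $131,712

Mainline income levy:
  $11,000 × 13% = $1,430
  $337,000 × 20% = $67,400
  $2,000 × 29% = $580
  → $69,410

$131,712 > $69,410, so the alternative floor tax is the binding amount.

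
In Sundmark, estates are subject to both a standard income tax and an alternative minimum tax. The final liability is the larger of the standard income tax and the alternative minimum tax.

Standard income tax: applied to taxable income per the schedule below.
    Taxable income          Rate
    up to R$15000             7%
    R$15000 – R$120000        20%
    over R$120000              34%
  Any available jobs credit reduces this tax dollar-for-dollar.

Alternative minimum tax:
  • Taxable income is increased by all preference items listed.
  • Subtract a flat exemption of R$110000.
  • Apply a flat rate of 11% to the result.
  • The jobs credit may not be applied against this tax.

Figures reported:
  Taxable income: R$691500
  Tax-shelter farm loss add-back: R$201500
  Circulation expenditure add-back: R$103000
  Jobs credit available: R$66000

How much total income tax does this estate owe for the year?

Standard income tax:
  R$15000 × 7% = R$1050
  R$105000 × 20% = R$21000
  R$571500 × 34% = R$194310
  → R$216360
  Less jobs credit R$66000 → R$150360

Alternative minimum tax:
  Adjusted income: R$691500 + R$201500 + R$103000 = R$996000
  Less exemption R$110000 → base R$886000
  R$886000 × 11% = R$97460

R$150360 > R$97460, so the standard income tax governs.

R$150360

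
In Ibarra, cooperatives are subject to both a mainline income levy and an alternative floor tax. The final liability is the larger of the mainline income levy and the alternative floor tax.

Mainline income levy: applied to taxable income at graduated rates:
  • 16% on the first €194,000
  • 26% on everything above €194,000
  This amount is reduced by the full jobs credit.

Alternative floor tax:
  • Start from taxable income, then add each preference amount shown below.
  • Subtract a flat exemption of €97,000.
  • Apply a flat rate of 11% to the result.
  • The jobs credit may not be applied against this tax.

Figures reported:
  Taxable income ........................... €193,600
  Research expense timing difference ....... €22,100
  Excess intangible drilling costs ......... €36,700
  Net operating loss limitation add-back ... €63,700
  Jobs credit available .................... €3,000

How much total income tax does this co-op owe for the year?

€27,976

Mainline income levy:
  €193,600 × 16% = €30,976
  Less jobs credit €3,000 → €27,976

Alternative floor tax:
  Adjusted income: €193,600 + €22,100 + €36,700 + €63,700 = €316,100
  Less exemption €97,000 → base €219,100
  €219,100 × 11% = €24,101

€27,976 > €24,101, so the mainline income levy governs.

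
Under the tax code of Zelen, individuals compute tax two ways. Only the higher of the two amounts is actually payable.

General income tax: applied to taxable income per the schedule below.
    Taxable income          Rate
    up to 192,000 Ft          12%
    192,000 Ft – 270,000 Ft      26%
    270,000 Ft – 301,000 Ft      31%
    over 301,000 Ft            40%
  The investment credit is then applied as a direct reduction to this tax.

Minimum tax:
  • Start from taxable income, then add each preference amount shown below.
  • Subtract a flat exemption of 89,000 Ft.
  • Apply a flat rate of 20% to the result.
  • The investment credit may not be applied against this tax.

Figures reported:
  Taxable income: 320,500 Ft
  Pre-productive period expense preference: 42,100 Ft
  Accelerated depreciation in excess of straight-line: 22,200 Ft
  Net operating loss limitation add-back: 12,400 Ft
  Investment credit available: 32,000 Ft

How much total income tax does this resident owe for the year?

General income tax:
  192,000 Ft × 12% = 23,040 Ft
  78,000 Ft × 26% = 20,280 Ft
  31,000 Ft × 31% = 9,610 Ft
  19,500 Ft × 40% = 7,800 Ft
  → 60,730 Ft
  Less investment credit 32,000 Ft → 28,730 Ft

Minimum tax:
  Adjusted income: 320,500 Ft + 42,100 Ft + 22,200 Ft + 12,400 Ft = 397,200 Ft
  Less exemption 89,000 Ft → base 308,200 Ft
  308,200 Ft × 20% = 61,640 Ft

61,640 Ft > 28,730 Ft, so the minimum tax is the binding amount.

61,640 Ft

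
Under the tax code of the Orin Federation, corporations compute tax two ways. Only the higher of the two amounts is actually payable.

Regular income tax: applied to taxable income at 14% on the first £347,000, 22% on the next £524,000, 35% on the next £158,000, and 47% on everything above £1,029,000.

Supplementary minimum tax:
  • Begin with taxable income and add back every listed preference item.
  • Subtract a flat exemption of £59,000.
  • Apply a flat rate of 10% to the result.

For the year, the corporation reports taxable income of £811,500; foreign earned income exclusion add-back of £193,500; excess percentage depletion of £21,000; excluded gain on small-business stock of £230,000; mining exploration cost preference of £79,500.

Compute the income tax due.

£150,770

Supplementary minimum tax:
  Adjusted income: £811,500 + £193,500 + £21,000 + £230,000 + £79,500 = £1,335,500
  Less exemption £59,000 → base £1,276,500
  £1,276,500 × 10% = £127,650

Regular income tax:
  £347,000 × 14% = £48,580
  £464,500 × 22% = £102,190
  → £150,770

£150,770 > £127,650, so the regular income tax governs.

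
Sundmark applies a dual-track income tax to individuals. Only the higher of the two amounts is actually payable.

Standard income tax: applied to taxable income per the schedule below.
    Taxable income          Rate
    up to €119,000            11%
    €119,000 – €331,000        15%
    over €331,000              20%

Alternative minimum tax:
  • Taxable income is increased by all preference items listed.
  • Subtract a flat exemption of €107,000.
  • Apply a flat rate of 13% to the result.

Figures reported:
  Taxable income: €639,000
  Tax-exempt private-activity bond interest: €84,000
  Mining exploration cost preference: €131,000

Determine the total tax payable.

€106,490

Alternative minimum tax:
  Adjusted income: €639,000 + €84,000 + €131,000 = €854,000
  Less exemption €107,000 → base €747,000
  €747,000 × 13% = €97,110

Standard income tax:
  €119,000 × 11% = €13,090
  €212,000 × 15% = €31,800
  €308,000 × 20% = €61,600
  → €106,490

€106,490 > €97,110, so the standard income tax governs.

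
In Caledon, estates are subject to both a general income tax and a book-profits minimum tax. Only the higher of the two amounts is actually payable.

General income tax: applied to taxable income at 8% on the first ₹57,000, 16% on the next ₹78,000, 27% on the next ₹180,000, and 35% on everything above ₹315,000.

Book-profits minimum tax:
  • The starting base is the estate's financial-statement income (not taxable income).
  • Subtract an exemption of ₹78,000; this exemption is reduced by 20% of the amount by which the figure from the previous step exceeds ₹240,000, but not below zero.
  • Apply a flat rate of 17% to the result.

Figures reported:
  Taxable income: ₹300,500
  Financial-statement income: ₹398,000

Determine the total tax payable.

General income tax:
  ₹57,000 × 8% = ₹4,560
  ₹78,000 × 16% = ₹12,480
  ₹165,500 × 27% = ₹44,685
  → ₹61,725

Book-profits minimum tax:
  Base (financial-statement income): ₹398,000
  Exemption: ₹78,000 − 20% × (₹398,000 − ₹240,000) = ₹78,000 − ₹31,600 = ₹46,400
  Base: ₹398,000 − ₹46,400 = ₹351,600
  ₹351,600 × 17% = ₹59,772

₹61,725 > ₹59,772, so the general income tax governs.

₹61,725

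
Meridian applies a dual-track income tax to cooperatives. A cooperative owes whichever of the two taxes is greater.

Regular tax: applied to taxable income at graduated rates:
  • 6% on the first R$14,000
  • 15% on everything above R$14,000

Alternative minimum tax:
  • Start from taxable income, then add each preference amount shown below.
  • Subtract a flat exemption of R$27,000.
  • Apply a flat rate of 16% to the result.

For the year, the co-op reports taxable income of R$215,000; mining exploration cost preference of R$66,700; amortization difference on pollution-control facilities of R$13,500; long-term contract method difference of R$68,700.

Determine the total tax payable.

R$53,904

Regular tax:
  R$14,000 × 6% = R$840
  R$201,000 × 15% = R$30,150
  → R$30,990

Alternative minimum tax:
  Adjusted income: R$215,000 + R$66,700 + R$13,500 + R$68,700 = R$363,900
  Less exemption R$27,000 → base R$336,900
  R$336,900 × 16% = R$53,904

R$53,904 > R$30,990, so the alternative minimum tax is the binding amount.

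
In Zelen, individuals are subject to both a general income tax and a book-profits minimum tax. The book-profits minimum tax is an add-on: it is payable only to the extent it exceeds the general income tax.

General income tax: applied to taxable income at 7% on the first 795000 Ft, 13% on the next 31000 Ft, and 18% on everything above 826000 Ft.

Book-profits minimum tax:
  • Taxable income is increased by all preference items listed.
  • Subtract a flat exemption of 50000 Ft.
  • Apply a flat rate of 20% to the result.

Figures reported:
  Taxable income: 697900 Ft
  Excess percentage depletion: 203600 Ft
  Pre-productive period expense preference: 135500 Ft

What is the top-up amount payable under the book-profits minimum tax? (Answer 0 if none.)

Book-profits minimum tax:
  Adjusted income: 697900 Ft + 203600 Ft + 135500 Ft = 1037000 Ft
  Less exemption 50000 Ft → base 987000 Ft
  987000 Ft × 20% = 197400 Ft

General income tax:
  697900 Ft × 7% = 48853 Ft

Excess of book-profits minimum tax over general income tax: 197400 Ft − 48853 Ft = 148547 Ft.

148547 Ft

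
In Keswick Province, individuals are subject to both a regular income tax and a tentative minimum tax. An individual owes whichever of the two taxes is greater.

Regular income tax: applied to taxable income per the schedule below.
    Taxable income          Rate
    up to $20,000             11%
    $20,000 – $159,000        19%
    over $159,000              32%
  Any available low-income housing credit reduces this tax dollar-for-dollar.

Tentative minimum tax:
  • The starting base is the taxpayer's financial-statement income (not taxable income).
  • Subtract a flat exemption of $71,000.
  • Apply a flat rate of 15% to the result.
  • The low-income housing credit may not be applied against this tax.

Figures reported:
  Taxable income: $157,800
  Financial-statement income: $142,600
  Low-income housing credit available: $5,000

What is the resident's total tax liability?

$23,382

Tentative minimum tax:
  Base (financial-statement income): $142,600
  Less exemption $71,000 → base $71,600
  $71,600 × 15% = $10,740

Regular income tax:
  $20,000 × 11% = $2,200
  $137,800 × 19% = $26,182
  → $28,382
  Less low-income housing credit $5,000 → $23,382

$23,382 > $10,740, so the regular income tax governs.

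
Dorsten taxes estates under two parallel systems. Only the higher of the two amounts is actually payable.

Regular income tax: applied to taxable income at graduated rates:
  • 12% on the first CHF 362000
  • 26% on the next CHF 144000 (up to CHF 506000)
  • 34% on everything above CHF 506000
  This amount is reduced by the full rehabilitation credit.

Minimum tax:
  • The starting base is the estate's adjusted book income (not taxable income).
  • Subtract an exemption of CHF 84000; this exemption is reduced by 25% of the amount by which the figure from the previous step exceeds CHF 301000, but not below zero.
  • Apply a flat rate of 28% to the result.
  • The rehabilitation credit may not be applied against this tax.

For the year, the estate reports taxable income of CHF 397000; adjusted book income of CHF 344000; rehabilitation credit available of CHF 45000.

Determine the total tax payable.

CHF 75810

Regular income tax:
  CHF 362000 × 12% = CHF 43440
  CHF 35000 × 26% = CHF 9100
  → CHF 52540
  Less rehabilitation credit CHF 45000 → CHF 7540

Minimum tax:
  Base (adjusted book income): CHF 344000
  Exemption: CHF 84000 − 25% × (CHF 344000 − CHF 301000) = CHF 84000 − CHF 10750 = CHF 73250
  Base: CHF 344000 − CHF 73250 = CHF 270750
  CHF 270750 × 28% = CHF 75810

CHF 75810 > CHF 7540, so the minimum tax is the binding amount.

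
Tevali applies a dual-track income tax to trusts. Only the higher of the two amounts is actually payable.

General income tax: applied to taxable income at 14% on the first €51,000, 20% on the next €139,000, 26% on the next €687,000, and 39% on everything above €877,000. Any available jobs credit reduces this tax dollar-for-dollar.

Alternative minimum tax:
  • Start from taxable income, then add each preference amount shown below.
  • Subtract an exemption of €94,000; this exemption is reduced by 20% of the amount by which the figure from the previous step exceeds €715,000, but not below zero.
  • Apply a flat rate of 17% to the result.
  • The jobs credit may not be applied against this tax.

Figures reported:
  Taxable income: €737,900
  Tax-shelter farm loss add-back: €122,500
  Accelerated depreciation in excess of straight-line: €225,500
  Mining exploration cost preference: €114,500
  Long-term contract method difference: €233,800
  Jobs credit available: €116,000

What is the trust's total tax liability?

Alternative minimum tax:
  Adjusted income: €737,900 + €122,500 + €225,500 + €114,500 + €233,800 = €1,434,200
  Exemption: 20% × (€1,434,200 − €715,000) = €143,840 ≥ €94,000, so the exemption is fully phased out
  Base: €1,434,200 − €0 = €1,434,200
  €1,434,200 × 17% = €243,814

General income tax:
  €51,000 × 14% = €7,140
  €139,000 × 20% = €27,800
  €547,900 × 26% = €142,454
  → €177,394
  Less jobs credit €116,000 → €61,394

€243,814 > €61,394, so the alternative minimum tax is the binding amount.

€243,814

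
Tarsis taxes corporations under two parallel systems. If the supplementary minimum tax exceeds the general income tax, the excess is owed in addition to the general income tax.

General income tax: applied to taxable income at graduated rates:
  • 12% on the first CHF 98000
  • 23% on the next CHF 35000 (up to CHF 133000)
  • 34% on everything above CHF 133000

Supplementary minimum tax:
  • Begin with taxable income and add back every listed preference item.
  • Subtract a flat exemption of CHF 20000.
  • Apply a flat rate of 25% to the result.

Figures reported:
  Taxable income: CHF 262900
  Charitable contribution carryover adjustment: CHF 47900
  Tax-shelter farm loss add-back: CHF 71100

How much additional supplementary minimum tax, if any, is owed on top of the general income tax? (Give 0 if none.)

Supplementary minimum tax:
  Adjusted income: CHF 262900 + CHF 47900 + CHF 71100 = CHF 381900
  Less exemption CHF 20000 → base CHF 361900
  CHF 361900 × 25% = CHF 90475

General income tax:
  CHF 98000 × 12% = CHF 11760
  CHF 35000 × 23% = CHF 8050
  CHF 129900 × 34% = CHF 44166
  → CHF 63976

Excess of supplementary minimum tax over general income tax: CHF 90475 − CHF 63976 = CHF 26499.

CHF 26499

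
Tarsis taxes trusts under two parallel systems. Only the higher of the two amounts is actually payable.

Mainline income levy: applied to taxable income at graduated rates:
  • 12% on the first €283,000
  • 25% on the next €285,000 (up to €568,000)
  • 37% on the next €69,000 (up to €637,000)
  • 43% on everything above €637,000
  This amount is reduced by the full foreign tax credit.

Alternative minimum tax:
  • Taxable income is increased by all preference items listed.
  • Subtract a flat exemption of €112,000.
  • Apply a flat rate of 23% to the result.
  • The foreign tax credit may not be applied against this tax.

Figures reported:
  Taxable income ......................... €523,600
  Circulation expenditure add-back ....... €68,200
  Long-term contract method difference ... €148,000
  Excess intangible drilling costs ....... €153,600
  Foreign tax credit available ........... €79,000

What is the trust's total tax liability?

€179,722

Mainline income levy:
  €283,000 × 12% = €33,960
  €240,600 × 25% = €60,150
  → €94,110
  Less foreign tax credit €79,000 → €15,110

Alternative minimum tax:
  Adjusted income: €523,600 + €68,200 + €148,000 + €153,600 = €893,400
  Less exemption €112,000 → base €781,400
  €781,400 × 23% = €179,722

€179,722 > €15,110, so the alternative minimum tax is the binding amount.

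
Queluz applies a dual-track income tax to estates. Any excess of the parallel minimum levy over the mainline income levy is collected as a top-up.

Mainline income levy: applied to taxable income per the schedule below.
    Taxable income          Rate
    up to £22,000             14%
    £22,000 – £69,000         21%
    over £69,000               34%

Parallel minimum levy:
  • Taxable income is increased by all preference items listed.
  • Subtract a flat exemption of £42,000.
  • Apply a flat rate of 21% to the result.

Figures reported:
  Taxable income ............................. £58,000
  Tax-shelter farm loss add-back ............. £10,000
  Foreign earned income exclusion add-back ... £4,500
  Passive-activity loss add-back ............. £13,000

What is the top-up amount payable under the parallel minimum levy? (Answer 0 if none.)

£0

Mainline income levy:
  £22,000 × 14% = £3,080
  £36,000 × 21% = £7,560
  → £10,640

Parallel minimum levy:
  Adjusted income: £58,000 + £10,000 + £4,500 + £13,000 = £85,500
  Less exemption £42,000 → base £43,500
  £43,500 × 21% = £9,135

£9,135 ≤ £10,640, so no add-on is due.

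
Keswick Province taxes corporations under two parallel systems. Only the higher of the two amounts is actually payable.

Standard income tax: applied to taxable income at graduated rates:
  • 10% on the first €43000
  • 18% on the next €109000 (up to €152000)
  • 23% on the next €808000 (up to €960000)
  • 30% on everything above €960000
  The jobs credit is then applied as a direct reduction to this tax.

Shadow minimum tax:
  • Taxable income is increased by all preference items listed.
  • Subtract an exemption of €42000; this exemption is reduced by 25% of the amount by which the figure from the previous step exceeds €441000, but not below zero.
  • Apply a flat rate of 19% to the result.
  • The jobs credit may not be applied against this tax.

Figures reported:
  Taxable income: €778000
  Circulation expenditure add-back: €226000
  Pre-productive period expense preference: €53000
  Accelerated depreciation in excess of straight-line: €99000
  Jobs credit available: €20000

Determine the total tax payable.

Standard income tax:
  €43000 × 10% = €4300
  €109000 × 18% = €19620
  €626000 × 23% = €143980
  → €167900
  Less jobs credit €20000 → €147900

Shadow minimum tax:
  Adjusted income: €778000 + €226000 + €53000 + €99000 = €1156000
  Exemption: 25% × (€1156000 − €441000) = €178750 ≥ €42000, so the exemption is fully phased out
  Base: €1156000 − €0 = €1156000
  €1156000 × 19% = €219640

€219640 > €147900, so the shadow minimum tax is the binding amount.

€219640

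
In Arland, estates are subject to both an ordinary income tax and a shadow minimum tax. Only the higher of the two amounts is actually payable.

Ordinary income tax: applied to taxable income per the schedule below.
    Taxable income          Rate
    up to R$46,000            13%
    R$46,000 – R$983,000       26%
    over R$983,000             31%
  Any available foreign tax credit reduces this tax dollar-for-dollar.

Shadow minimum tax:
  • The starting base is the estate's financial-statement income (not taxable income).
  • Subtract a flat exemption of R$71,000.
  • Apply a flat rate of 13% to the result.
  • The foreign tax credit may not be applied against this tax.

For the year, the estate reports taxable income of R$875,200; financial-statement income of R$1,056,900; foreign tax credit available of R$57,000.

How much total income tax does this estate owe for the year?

Shadow minimum tax:
  Base (financial-statement income): R$1,056,900
  Less exemption R$71,000 → base R$985,900
  R$985,900 × 13% = R$128,167

Ordinary income tax:
  R$46,000 × 13% = R$5,980
  R$829,200 × 26% = R$215,592
  → R$221,572
  Less foreign tax credit R$57,000 → R$164,572

R$164,572 > R$128,167, so the ordinary income tax governs.

R$164,572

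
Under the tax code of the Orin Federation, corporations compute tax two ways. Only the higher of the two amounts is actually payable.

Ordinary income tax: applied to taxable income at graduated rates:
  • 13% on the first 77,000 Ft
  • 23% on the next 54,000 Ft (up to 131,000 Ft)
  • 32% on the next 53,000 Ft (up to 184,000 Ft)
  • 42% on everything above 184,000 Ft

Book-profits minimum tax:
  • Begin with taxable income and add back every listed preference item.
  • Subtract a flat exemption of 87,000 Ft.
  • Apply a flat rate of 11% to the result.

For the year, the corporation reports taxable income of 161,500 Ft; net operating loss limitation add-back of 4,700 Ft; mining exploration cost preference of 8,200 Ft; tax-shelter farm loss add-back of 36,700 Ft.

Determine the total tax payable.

32,190 Ft

Ordinary income tax:
  77,000 Ft × 13% = 10,010 Ft
  54,000 Ft × 23% = 12,420 Ft
  30,500 Ft × 32% = 9,760 Ft
  → 32,190 Ft

Book-profits minimum tax:
  Adjusted income: 161,500 Ft + 4,700 Ft + 8,200 Ft + 36,700 Ft = 211,100 Ft
  Less exemption 87,000 Ft → base 124,100 Ft
  124,100 Ft × 11% = 13,651 Ft

32,190 Ft > 13,651 Ft, so the ordinary income tax governs.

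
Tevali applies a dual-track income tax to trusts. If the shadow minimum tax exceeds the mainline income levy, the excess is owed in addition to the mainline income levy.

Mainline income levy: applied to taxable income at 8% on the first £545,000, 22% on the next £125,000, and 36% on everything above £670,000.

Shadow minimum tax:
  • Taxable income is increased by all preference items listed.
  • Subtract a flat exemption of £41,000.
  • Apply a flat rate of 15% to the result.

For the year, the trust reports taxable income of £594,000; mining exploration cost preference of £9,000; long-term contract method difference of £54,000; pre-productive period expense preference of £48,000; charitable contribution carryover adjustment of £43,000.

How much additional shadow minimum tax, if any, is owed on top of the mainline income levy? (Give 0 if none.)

Shadow minimum tax:
  Adjusted income: £594,000 + £9,000 + £54,000 + £48,000 + £43,000 = £748,000
  Less exemption £41,000 → base £707,000
  £707,000 × 15% = £106,050

Mainline income levy:
  £545,000 × 8% = £43,600
  £49,000 × 22% = £10,780
  → £54,380

Excess of shadow minimum tax over mainline income levy: £106,050 − £54,380 = £51,670.

£51,670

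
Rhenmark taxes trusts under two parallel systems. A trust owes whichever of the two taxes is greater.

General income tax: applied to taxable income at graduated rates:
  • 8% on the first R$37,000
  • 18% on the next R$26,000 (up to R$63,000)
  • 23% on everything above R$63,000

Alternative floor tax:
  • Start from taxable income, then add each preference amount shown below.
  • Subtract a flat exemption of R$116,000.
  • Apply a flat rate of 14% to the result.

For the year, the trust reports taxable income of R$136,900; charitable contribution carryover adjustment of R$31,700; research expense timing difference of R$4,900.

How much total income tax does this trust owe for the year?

R$24,637

General income tax:
  R$37,000 × 8% = R$2,960
  R$26,000 × 18% = R$4,680
  R$73,900 × 23% = R$16,997
  → R$24,637

Alternative floor tax:
  Adjusted income: R$136,900 + R$31,700 + R$4,900 = R$173,500
  Less exemption R$116,000 → base R$57,500
  R$57,500 × 14% = R$8,050

R$24,637 > R$8,050, so the general income tax governs.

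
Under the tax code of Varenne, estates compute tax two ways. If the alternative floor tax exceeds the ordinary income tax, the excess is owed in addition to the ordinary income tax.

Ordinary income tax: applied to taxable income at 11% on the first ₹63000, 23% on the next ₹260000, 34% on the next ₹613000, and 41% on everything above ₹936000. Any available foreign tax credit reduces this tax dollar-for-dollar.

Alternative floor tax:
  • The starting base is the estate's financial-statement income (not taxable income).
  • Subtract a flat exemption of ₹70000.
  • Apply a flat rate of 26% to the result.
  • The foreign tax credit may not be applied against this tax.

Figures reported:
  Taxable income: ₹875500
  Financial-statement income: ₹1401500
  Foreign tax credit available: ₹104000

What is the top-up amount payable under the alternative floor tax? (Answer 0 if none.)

₹195610

Alternative floor tax:
  Base (financial-statement income): ₹1401500
  Less exemption ₹70000 → base ₹1331500
  ₹1331500 × 26% = ₹346190

Ordinary income tax:
  ₹63000 × 11% = ₹6930
  ₹260000 × 23% = ₹59800
  ₹552500 × 34% = ₹187850
  → ₹254580
  Less foreign tax credit ₹104000 → ₹150580

Excess of alternative floor tax over ordinary income tax: ₹346190 − ₹150580 = ₹195610.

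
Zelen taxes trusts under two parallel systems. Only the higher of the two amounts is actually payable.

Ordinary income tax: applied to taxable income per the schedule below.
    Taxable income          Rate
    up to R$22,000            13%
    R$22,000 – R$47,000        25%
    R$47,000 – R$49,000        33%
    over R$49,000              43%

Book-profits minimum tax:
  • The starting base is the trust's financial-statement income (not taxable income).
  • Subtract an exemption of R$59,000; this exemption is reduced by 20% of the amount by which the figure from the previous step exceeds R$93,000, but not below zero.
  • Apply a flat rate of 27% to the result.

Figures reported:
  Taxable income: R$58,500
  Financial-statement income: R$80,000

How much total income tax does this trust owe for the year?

R$13,855

Book-profits minimum tax:
  Base (financial-statement income): R$80,000
  Exemption: R$80,000 ≤ R$93,000, so full R$59,000 applies
  Base: R$80,000 − R$59,000 = R$21,000
  R$21,000 × 27% = R$5,670

Ordinary income tax:
  R$22,000 × 13% = R$2,860
  R$25,000 × 25% = R$6,250
  R$2,000 × 33% = R$660
  R$9,500 × 43% = R$4,085
  → R$13,855

R$13,855 > R$5,670, so the ordinary income tax governs.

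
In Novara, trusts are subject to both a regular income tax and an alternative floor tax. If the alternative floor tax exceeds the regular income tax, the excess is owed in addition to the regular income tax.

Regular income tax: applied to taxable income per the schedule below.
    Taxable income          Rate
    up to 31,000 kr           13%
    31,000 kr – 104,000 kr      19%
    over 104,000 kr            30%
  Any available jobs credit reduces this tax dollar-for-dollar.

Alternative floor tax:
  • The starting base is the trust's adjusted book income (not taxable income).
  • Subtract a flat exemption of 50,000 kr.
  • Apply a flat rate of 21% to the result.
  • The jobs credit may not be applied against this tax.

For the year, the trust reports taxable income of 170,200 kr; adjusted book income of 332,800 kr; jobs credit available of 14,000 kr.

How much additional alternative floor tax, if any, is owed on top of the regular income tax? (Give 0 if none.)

35,628 kr

Regular income tax:
  31,000 kr × 13% = 4,030 kr
  73,000 kr × 19% = 13,870 kr
  66,200 kr × 30% = 19,860 kr
  → 37,760 kr
  Less jobs credit 14,000 kr → 23,760 kr

Alternative floor tax:
  Base (adjusted book income): 332,800 kr
  Less exemption 50,000 kr → base 282,800 kr
  282,800 kr × 21% = 59,388 kr

Excess of alternative floor tax over regular income tax: 59,388 kr − 23,760 kr = 35,628 kr.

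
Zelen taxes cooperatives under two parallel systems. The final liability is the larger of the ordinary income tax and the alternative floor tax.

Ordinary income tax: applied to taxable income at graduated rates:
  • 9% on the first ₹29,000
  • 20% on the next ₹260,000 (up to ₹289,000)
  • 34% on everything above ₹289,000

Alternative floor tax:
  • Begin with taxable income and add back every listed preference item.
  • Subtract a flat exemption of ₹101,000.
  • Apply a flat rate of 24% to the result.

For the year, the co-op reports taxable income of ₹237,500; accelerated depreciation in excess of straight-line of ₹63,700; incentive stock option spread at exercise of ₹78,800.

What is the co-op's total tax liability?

Alternative floor tax:
  Adjusted income: ₹237,500 + ₹63,700 + ₹78,800 = ₹380,000
  Less exemption ₹101,000 → base ₹279,000
  ₹279,000 × 24% = ₹66,960

Ordinary income tax:
  ₹29,000 × 9% = ₹2,610
  ₹208,500 × 20% = ₹41,700
  → ₹44,310

₹66,960 > ₹44,310, so the alternative floor tax is the binding amount.

₹66,960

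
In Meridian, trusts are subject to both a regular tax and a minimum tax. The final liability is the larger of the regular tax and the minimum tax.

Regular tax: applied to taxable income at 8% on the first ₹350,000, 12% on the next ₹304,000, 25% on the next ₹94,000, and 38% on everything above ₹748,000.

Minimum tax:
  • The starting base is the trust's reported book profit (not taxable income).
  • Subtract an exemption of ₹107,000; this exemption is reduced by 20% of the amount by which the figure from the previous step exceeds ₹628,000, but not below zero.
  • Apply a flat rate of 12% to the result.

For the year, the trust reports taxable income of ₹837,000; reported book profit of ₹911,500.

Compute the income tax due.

Regular tax:
  ₹350,000 × 8% = ₹28,000
  ₹304,000 × 12% = ₹36,480
  ₹94,000 × 25% = ₹23,500
  ₹89,000 × 38% = ₹33,820
  → ₹121,800

Minimum tax:
  Base (reported book profit): ₹911,500
  Exemption: ₹107,000 − 20% × (₹911,500 − ₹628,000) = ₹107,000 − ₹56,700 = ₹50,300
  Base: ₹911,500 − ₹50,300 = ₹861,200
  ₹861,200 × 12% = ₹103,344

₹121,800 > ₹103,344, so the regular tax governs.

₹121,800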